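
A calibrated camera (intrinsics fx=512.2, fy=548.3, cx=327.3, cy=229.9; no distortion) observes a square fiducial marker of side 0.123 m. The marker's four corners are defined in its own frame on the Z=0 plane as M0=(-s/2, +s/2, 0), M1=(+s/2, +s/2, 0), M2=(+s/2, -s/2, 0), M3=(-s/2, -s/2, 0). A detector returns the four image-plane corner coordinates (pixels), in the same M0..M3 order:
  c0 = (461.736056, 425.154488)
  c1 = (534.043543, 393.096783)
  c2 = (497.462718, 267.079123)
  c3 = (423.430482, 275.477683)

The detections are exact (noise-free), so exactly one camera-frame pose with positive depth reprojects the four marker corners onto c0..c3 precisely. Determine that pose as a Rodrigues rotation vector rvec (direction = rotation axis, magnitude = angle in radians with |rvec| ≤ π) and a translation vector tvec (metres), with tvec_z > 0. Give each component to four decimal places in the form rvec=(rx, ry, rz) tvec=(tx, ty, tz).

Intrinsics K: fx=512.2, fy=548.3, cx=327.3, cy=229.9
Marker side s = 0.123 m; corners in marker frame (Z=0):
  M0 = (-0.0615, +0.0615, 0)
  M1 = (+0.0615, +0.0615, 0)
  M2 = (+0.0615, -0.0615, 0)
  M3 = (-0.0615, -0.0615, 0)
Detected image corners:
  c0 = (461.736056, 425.154488) px
  c1 = (534.043543, 393.096783) px
  c2 = (497.462718, 267.079123) px
  c3 = (423.430482, 275.477683) px
Planar DLT: solve 8×8 A·h = b for H (H[2,2]=1):
  H  [+1229.54526 +71.00214 +481.58786]
  H  [+288.87377 +947.56247 +337.31865]
  H  [+1.32408 -0.48593 +1.00000]
B = K⁻¹H; ‖b₁‖=2.042110, ‖b₂‖=2.042110; λ = 2/(‖b₁‖+‖b₂‖) = 0.489690, sign → tz>0 ⇒ λ=+0.489690
r₁ = λ·B[:,0] = (+0.76118,-0.01387,+0.64839); r₂ = λ·B[:,1] = (+0.21994,+0.94605,-0.23796)
r₃ = r₁×r₂ = (-0.61011,+0.32373,+0.72316); SVD([r₁ r₂ r₃]) → R = UVᵀ:
  R  [+0.76118 +0.21994 -0.61011]
  R  [-0.01387 +0.94605 +0.32373]
  R  [+0.64839 -0.23796 +0.72316]
t = (+0.14751, +0.09594, +0.48969) m
tr R = 2.430394; θ = arccos((tr R − 1)/2) = 0.773891 rad = 44.341°
axis k = ((R−Rᵀ)₃₂, (R−Rᵀ)₁₃, (R−Rᵀ)₂₁) / (2 sinθ) = (-0.401824, -0.900311, -0.167265)
rvec = θ·k = (-0.310968, -0.696742, -0.129444)

rvec=(-0.3110, -0.6967, -0.1294) tvec=(0.1475, 0.0959, 0.4897)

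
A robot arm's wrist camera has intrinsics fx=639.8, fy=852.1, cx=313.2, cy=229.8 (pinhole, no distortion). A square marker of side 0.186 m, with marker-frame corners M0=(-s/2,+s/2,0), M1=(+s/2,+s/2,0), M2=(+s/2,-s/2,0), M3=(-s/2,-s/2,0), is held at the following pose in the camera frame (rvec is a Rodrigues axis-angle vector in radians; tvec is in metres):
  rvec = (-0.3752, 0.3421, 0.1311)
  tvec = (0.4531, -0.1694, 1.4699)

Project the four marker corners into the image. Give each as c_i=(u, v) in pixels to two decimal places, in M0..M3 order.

c0=(464.85, 178.03) c1=(550.97, 182.67) c2=(556.07, 85.08) c3=(473.24, 84.78)

Intrinsics K: fx=639.8, fy=852.1, cx=313.2, cy=229.8
Marker side s = 0.186 m; corners in marker frame (Z=0):
  M0 = (-0.0930, +0.0930, 0)
  M1 = (+0.0930, +0.0930, 0)
  M2 = (+0.0930, -0.0930, 0)
  M3 = (-0.0930, -0.0930, 0)
rvec = (-0.3752, 0.3421, 0.1311), |rvec| = θ = 0.52440 rad = 30.046°
Rodrigues: sinθ=0.50069, 1−cosθ=0.13438; R = I + sinθ·[k]× + (1−cosθ)·[k]×²:
    [+0.93441 -0.18789 +0.30260]
    [+0.06245 +0.92281 +0.38015]
    [-0.35067 -0.33632 +0.87402]
t = (0.4531, -0.1694, 1.4699) m
M0: Pc = R·M0+t = (+0.34873, -0.08939, +1.47123); u = 639.8·(+0.34873)/1.47123 + 313.2 = 464.8512, v = 852.1·(-0.08939)/1.47123 + 229.8 = 178.0297
M1: Pc = R·M1+t = (+0.52253, -0.07777, +1.40601); u = 639.8·(+0.52253)/1.40601 + 313.2 = 550.9739, v = 852.1·(-0.07777)/1.40601 + 229.8 = 182.6680
M2: Pc = R·M2+t = (+0.55747, -0.24941, +1.46857); u = 639.8·(+0.55747)/1.46857 + 313.2 = 556.0712, v = 852.1·(-0.24941)/1.46857 + 229.8 = 85.0838
M3: Pc = R·M3+t = (+0.38367, -0.26103, +1.53379); u = 639.8·(+0.38367)/1.53379 + 313.2 = 473.2443, v = 852.1·(-0.26103)/1.53379 + 229.8 = 84.7845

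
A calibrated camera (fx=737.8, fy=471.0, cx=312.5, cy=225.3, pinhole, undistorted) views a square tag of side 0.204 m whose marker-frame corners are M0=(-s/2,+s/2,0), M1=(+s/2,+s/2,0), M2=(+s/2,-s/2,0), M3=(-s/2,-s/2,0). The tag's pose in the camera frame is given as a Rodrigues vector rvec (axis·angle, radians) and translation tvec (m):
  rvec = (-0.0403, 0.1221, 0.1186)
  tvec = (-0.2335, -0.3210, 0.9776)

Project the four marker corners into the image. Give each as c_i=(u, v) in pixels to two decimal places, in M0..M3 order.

c0=(53.59, 114.77) c1=(201.05, 123.41) c2=(220.54, 25.67) c3=(73.59, 19.57)

Intrinsics K: fx=737.8, fy=471.0, cx=312.5, cy=225.3
Marker side s = 0.204 m; corners in marker frame (Z=0):
  M0 = (-0.1020, +0.1020, 0)
  M1 = (+0.1020, +0.1020, 0)
  M2 = (+0.1020, -0.1020, 0)
  M3 = (-0.1020, -0.1020, 0)
rvec = (-0.0403, 0.1221, 0.1186), |rvec| = θ = 0.17492 rad = 10.022°
Rodrigues: sinθ=0.17403, 1−cosθ=0.01526; R = I + sinθ·[k]× + (1−cosθ)·[k]×²:
    [+0.98555 -0.12045 +0.11909]
    [+0.11554 +0.99217 +0.04732]
    [-0.12386 -0.03287 +0.99175]
t = (-0.2335, -0.3210, 0.9776) m
M0: Pc = R·M0+t = (-0.34631, -0.23158, +0.98688); u = 737.8·(-0.34631)/0.98688 + 312.5 = 53.5944, v = 471.0·(-0.23158)/0.98688 + 225.3 = 114.7742
M1: Pc = R·M1+t = (-0.14526, -0.20801, +0.96161); u = 737.8·(-0.14526)/0.96161 + 312.5 = 201.0490, v = 471.0·(-0.20801)/0.96161 + 225.3 = 123.4149
M2: Pc = R·M2+t = (-0.12069, -0.41042, +0.96832); u = 737.8·(-0.12069)/0.96832 + 312.5 = 220.5431, v = 471.0·(-0.41042)/0.96832 + 225.3 = 25.6693
M3: Pc = R·M3+t = (-0.32174, -0.43399, +0.99359); u = 737.8·(-0.32174)/0.99359 + 312.5 = 73.5880, v = 471.0·(-0.43399)/0.99359 + 225.3 = 19.5727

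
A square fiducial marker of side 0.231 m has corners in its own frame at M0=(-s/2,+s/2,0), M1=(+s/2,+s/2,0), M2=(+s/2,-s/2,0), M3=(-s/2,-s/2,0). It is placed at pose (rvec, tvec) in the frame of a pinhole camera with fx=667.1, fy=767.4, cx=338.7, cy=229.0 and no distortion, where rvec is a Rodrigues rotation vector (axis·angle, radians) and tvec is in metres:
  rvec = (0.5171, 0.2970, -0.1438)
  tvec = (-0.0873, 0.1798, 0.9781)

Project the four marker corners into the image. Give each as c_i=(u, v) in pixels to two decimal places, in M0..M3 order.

Intrinsics K: fx=667.1, fy=767.4, cx=338.7, cy=229.0
Marker side s = 0.231 m; corners in marker frame (Z=0):
  M0 = (-0.1155, +0.1155, 0)
  M1 = (+0.1155, +0.1155, 0)
  M2 = (+0.1155, -0.1155, 0)
  M3 = (-0.1155, -0.1155, 0)
rvec = (0.5171, 0.2970, -0.1438), |rvec| = θ = 0.61342 rad = 35.146°
Rodrigues: sinθ=0.57566, 1−cosθ=0.18231; R = I + sinθ·[k]× + (1−cosθ)·[k]×²:
    [+0.94724 +0.20936 +0.24269]
    [-0.06054 +0.86042 -0.50597]
    [-0.31475 +0.46458 +0.82771]
t = (-0.0873, 0.1798, 0.9781) m
M0: Pc = R·M0+t = (-0.17253, +0.28617, +1.06811); u = 667.1·(-0.17253)/1.06811 + 338.7 = 230.9477, v = 767.4·(+0.28617)/1.06811 + 229.0 = 434.6036
M1: Pc = R·M1+t = (+0.04629, +0.27219, +0.99541); u = 667.1·(+0.04629)/0.99541 + 338.7 = 369.7211, v = 767.4·(+0.27219)/0.99541 + 229.0 = 438.8403
M2: Pc = R·M2+t = (-0.00207, +0.07343, +0.88809); u = 667.1·(-0.00207)/0.88809 + 338.7 = 337.1415, v = 767.4·(+0.07343)/0.88809 + 229.0 = 292.4501
M3: Pc = R·M3+t = (-0.22089, +0.08741, +0.96079); u = 667.1·(-0.22089)/0.96079 + 338.7 = 185.3329, v = 767.4·(+0.08741)/0.96079 + 229.0 = 298.8181

c0=(230.95, 434.60) c1=(369.72, 438.84) c2=(337.14, 292.45) c3=(185.33, 298.82)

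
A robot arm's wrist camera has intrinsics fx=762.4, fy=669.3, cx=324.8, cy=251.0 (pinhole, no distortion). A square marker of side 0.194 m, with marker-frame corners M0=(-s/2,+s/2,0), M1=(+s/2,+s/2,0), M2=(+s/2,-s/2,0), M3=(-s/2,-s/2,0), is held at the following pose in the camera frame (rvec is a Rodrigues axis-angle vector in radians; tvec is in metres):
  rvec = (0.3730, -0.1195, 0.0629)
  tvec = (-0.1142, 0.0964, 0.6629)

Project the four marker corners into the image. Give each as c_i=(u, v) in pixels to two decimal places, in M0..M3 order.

c0=(81.85, 429.46) c1=(296.73, 430.40) c2=(312.90, 261.51) c3=(74.32, 253.65)

Intrinsics K: fx=762.4, fy=669.3, cx=324.8, cy=251.0
Marker side s = 0.194 m; corners in marker frame (Z=0):
  M0 = (-0.0970, +0.0970, 0)
  M1 = (+0.0970, +0.0970, 0)
  M2 = (+0.0970, -0.0970, 0)
  M3 = (-0.0970, -0.0970, 0)
rvec = (0.3730, -0.1195, 0.0629), |rvec| = θ = 0.39669 rad = 22.729°
Rodrigues: sinθ=0.38637, 1−cosθ=0.07766; R = I + sinθ·[k]× + (1−cosθ)·[k]×²:
    [+0.99100 -0.08326 -0.10481]
    [+0.03927 +0.92939 -0.36700]
    [+0.12797 +0.35958 +0.92430]
t = (-0.1142, 0.0964, 0.6629) m
M0: Pc = R·M0+t = (-0.21840, +0.18274, +0.68537); u = 762.4·(-0.21840)/0.68537 + 324.8 = 81.8489, v = 669.3·(+0.18274)/0.68537 + 251.0 = 429.4580
M1: Pc = R·M1+t = (-0.02615, +0.19036, +0.71019); u = 762.4·(-0.02615)/0.71019 + 324.8 = 296.7287, v = 669.3·(+0.19036)/0.71019 + 251.0 = 430.3990
M2: Pc = R·M2+t = (-0.01000, +0.01006, +0.64043); u = 762.4·(-0.01000)/0.64043 + 324.8 = 312.8994, v = 669.3·(+0.01006)/0.64043 + 251.0 = 261.5114
M3: Pc = R·M3+t = (-0.20225, +0.00244, +0.61561); u = 762.4·(-0.20225)/0.61561 + 324.8 = 74.3220, v = 669.3·(+0.00244)/0.61561 + 251.0 = 253.6530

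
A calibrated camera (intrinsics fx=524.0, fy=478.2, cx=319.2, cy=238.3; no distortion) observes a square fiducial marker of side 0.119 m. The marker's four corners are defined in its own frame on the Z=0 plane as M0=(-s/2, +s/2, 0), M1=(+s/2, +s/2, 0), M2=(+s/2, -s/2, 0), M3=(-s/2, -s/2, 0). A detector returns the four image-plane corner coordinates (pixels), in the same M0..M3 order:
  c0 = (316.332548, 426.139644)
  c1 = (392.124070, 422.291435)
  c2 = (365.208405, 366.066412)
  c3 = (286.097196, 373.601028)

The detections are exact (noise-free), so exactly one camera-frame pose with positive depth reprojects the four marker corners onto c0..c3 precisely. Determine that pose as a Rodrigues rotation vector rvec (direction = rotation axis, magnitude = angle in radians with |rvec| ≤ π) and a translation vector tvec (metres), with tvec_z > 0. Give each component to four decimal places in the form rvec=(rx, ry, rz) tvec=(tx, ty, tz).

rvec=(0.4894, 0.3324, -0.2989) tvec=(0.0283, 0.2472, 0.7402)

Intrinsics K: fx=524.0, fy=478.2, cx=319.2, cy=238.3
Marker side s = 0.119 m; corners in marker frame (Z=0):
  M0 = (-0.0595, +0.0595, 0)
  M1 = (+0.0595, +0.0595, 0)
  M2 = (+0.0595, -0.0595, 0)
  M3 = (-0.0595, -0.0595, 0)
Detected image corners:
  c0 = (316.332548, 426.139644) px
  c1 = (392.124070, 422.291435) px
  c2 = (365.208405, 366.066412) px
  c3 = (286.097196, 373.601028) px
Planar DLT: solve 8×8 A·h = b for H (H[2,2]=1):
  H  [+476.28834 +427.23225 +339.22726]
  H  [-250.66544 +674.54240 +397.99979]
  H  [-0.51217 +0.54915 +1.00000]
B = K⁻¹H; ‖b₁‖=1.351057, ‖b₂‖=1.351057; λ = 2/(‖b₁‖+‖b₂‖) = 0.740161, sign → tz>0 ⇒ λ=+0.740161
r₁ = λ·B[:,0] = (+0.90369,-0.19907,-0.37909); r₂ = λ·B[:,1] = (+0.35588,+0.84151,+0.40646)
r₃ = r₁×r₂ = (+0.23809,-0.50222,+0.83132); SVD([r₁ r₂ r₃]) → R = UVᵀ:
  R  [+0.90369 +0.35588 +0.23809]
  R  [-0.19907 +0.84151 -0.50222]
  R  [-0.37909 +0.40646 +0.83132]
t = (+0.02829, +0.24718, +0.74016) m
tr R = 2.576522; θ = arccos((tr R − 1)/2) = 0.662819 rad = 37.977°
axis k = ((R−Rᵀ)₃₂, (R−Rᵀ)₁₃, (R−Rᵀ)₂₁) / (2 sinθ) = (+0.738353, +0.501497, -0.450928)
rvec = θ·k = (+0.489394, +0.332402, -0.298883)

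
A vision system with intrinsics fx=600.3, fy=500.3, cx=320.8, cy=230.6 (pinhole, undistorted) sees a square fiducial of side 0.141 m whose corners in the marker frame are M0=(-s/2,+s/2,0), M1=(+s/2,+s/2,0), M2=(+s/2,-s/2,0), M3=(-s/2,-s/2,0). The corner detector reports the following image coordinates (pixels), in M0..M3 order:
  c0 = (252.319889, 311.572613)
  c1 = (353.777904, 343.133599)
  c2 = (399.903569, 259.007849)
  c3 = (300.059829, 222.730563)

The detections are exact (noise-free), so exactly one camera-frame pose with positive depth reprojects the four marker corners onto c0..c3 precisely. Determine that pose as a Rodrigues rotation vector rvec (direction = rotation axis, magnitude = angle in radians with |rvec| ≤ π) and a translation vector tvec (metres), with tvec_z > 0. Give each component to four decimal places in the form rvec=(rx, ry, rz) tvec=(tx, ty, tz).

rvec=(0.0986, -0.2606, 0.4142) tvec=(0.0085, 0.0801, 0.7401)

Intrinsics K: fx=600.3, fy=500.3, cx=320.8, cy=230.6
Marker side s = 0.141 m; corners in marker frame (Z=0):
  M0 = (-0.0705, +0.0705, 0)
  M1 = (+0.0705, +0.0705, 0)
  M2 = (+0.0705, -0.0705, 0)
  M3 = (-0.0705, -0.0705, 0)
Detected image corners:
  c0 = (252.319889, 311.572613) px
  c1 = (353.777904, 343.133599) px
  c2 = (399.903569, 259.007849) px
  c3 = (300.059829, 222.730563) px
Planar DLT: solve 8×8 A·h = b for H (H[2,2]=1):
  H  [+832.93336 -314.32612 +327.71603]
  H  [+344.10542 +628.92702 +284.71883]
  H  [+0.36468 +0.05630 +1.00000]
B = K⁻¹H; ‖b₁‖=1.351105, ‖b₂‖=1.351105; λ = 2/(‖b₁‖+‖b₂‖) = 0.740135, sign → tz>0 ⇒ λ=+0.740135
r₁ = λ·B[:,0] = (+0.88272,+0.38465,+0.26991); r₂ = λ·B[:,1] = (-0.40981,+0.91122,+0.04167)
r₃ = r₁×r₂ = (-0.22992,-0.14740,+0.96198); SVD([r₁ r₂ r₃]) → R = UVᵀ:
  R  [+0.88272 -0.40981 -0.22992]
  R  [+0.38465 +0.91122 -0.14740]
  R  [+0.26991 +0.04167 +0.96198]
t = (+0.00853, +0.08006, +0.74014) m
tr R = 2.755915; θ = arccos((tr R − 1)/2) = 0.499218 rad = 28.603°
axis k = ((R−Rᵀ)₃₂, (R−Rᵀ)₁₃, (R−Rᵀ)₂₁) / (2 sinθ) = (+0.197467, -0.522035, +0.829751)
rvec = θ·k = (+0.098579, -0.260609, +0.414226)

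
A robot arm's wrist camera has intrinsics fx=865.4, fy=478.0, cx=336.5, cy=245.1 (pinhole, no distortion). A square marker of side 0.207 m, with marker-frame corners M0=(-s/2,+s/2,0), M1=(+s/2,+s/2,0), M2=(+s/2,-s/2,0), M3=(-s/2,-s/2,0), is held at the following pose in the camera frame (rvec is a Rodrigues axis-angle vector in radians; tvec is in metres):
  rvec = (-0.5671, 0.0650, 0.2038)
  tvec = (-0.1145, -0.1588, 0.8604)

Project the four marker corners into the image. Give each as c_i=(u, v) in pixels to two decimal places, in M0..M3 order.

Intrinsics K: fx=865.4, fy=478.0, cx=336.5, cy=245.1
Marker side s = 0.207 m; corners in marker frame (Z=0):
  M0 = (-0.1035, +0.1035, 0)
  M1 = (+0.1035, +0.1035, 0)
  M2 = (+0.1035, -0.1035, 0)
  M3 = (-0.1035, -0.1035, 0)
rvec = (-0.5671, 0.0650, 0.2038), |rvec| = θ = 0.60610 rad = 34.727°
Rodrigues: sinθ=0.56967, 1−cosθ=0.17813; R = I + sinθ·[k]× + (1−cosθ)·[k]×²:
    [+0.97781 -0.20942 +0.00505]
    [+0.17368 +0.82392 +0.53943]
    [-0.11713 -0.52659 +0.84201]
t = (-0.1145, -0.1588, 0.8604) m
M0: Pc = R·M0+t = (-0.23738, -0.09150, +0.81802); u = 865.4·(-0.23738)/0.81802 + 336.5 = 85.3726, v = 478.0·(-0.09150)/0.81802 + 245.1 = 191.6335
M1: Pc = R·M1+t = (-0.03497, -0.05555, +0.79377); u = 865.4·(-0.03497)/0.79377 + 336.5 = 298.3727, v = 478.0·(-0.05555)/0.79377 + 245.1 = 211.6494
M2: Pc = R·M2+t = (+0.00838, -0.22610, +0.90278); u = 865.4·(+0.00838)/0.90278 + 336.5 = 344.5319, v = 478.0·(-0.22610)/0.90278 + 245.1 = 125.3851
M3: Pc = R·M3+t = (-0.19403, -0.26205, +0.92703); u = 865.4·(-0.19403)/0.92703 + 336.5 = 155.3699, v = 478.0·(-0.26205)/0.92703 + 245.1 = 109.9790

c0=(85.37, 191.63) c1=(298.37, 211.65) c2=(344.53, 125.39) c3=(155.37, 109.98)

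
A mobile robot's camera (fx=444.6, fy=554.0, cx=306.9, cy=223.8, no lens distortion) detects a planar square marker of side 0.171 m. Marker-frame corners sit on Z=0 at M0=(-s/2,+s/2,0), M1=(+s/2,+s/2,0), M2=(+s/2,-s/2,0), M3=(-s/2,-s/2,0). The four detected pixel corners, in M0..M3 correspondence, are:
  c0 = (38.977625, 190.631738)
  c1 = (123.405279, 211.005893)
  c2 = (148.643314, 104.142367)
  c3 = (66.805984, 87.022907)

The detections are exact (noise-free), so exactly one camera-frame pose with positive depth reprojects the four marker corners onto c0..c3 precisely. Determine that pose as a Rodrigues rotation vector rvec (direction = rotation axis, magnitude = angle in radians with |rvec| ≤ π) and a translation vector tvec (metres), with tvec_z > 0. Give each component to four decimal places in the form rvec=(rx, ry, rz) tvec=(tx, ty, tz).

rvec=(-0.2037, 0.0999, 0.1953) tvec=(-0.4025, -0.1165, 0.8413)

Intrinsics K: fx=444.6, fy=554.0, cx=306.9, cy=223.8
Marker side s = 0.171 m; corners in marker frame (Z=0):
  M0 = (-0.0855, +0.0855, 0)
  M1 = (+0.0855, +0.0855, 0)
  M2 = (+0.0855, -0.0855, 0)
  M3 = (-0.0855, -0.0855, 0)
Detected image corners:
  c0 = (38.977625, 190.631738) px
  c1 = (123.405279, 211.005893) px
  c2 = (148.643314, 104.142367) px
  c3 = (66.805984, 87.022907) px
Planar DLT: solve 8×8 A·h = b for H (H[2,2]=1):
  H  [+472.74420 -176.70096 +94.21654]
  H  [+88.63553 +581.65547 +147.06680]
  H  [-0.14042 -0.22703 +1.00000]
B = K⁻¹H; ‖b₁‖=1.188621, ‖b₂‖=1.188621; λ = 2/(‖b₁‖+‖b₂‖) = 0.841311, sign → tz>0 ⇒ λ=+0.841311
r₁ = λ·B[:,0] = (+0.97612,+0.18233,-0.11814); r₂ = λ·B[:,1] = (-0.20252,+0.96047,-0.19101)
r₃ = r₁×r₂ = (+0.07864,+0.21037,+0.97445); SVD([r₁ r₂ r₃]) → R = UVᵀ:
  R  [+0.97612 -0.20252 +0.07864]
  R  [+0.18233 +0.96047 +0.21037]
  R  [-0.11814 -0.19101 +0.97445]
t = (-0.40246, -0.11653, +0.84131) m
tr R = 2.911039; θ = arccos((tr R − 1)/2) = 0.299380 rad = 17.153°
axis k = ((R−Rᵀ)₃₂, (R−Rᵀ)₁₃, (R−Rᵀ)₂₁) / (2 sinθ) = (-0.680462, +0.333601, +0.652443)
rvec = θ·k = (-0.203717, +0.099874, +0.195328)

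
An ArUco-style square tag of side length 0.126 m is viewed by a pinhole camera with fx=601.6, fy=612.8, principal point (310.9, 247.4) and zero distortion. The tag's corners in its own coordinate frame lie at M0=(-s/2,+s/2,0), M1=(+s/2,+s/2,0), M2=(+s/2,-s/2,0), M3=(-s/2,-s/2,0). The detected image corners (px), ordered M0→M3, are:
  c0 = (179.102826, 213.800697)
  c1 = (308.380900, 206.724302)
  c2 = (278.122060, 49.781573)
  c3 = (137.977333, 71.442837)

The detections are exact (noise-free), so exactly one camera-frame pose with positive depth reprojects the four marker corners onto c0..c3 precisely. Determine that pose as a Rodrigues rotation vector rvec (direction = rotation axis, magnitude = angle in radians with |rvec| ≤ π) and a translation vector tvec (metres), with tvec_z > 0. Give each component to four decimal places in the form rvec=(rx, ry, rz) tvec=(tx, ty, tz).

rvec=(0.4561, 0.3424, -0.1092) tvec=(-0.0724, -0.0881, 0.5008)

Intrinsics K: fx=601.6, fy=612.8, cx=310.9, cy=247.4
Marker side s = 0.126 m; corners in marker frame (Z=0):
  M0 = (-0.0630, +0.0630, 0)
  M1 = (+0.0630, +0.0630, 0)
  M2 = (+0.0630, -0.0630, 0)
  M3 = (-0.0630, -0.0630, 0)
Detected image corners:
  c0 = (179.102826, 213.800697) px
  c1 = (308.380900, 206.724302) px
  c2 = (278.122060, 49.781573) px
  c3 = (137.977333, 71.442837) px
Planar DLT: solve 8×8 A·h = b for H (H[2,2]=1):
  H  [+910.04720 +471.33606 +223.87597]
  H  [-205.07481 +1296.79361 +139.63680]
  H  [-0.69436 +0.82418 +1.00000]
B = K⁻¹H; ‖b₁‖=1.996939, ‖b₂‖=1.996939; λ = 2/(‖b₁‖+‖b₂‖) = 0.500766, sign → tz>0 ⇒ λ=+0.500766
r₁ = λ·B[:,0] = (+0.93721,-0.02720,-0.34771); r₂ = λ·B[:,1] = (+0.17905,+0.89309,+0.41272)
r₃ = r₁×r₂ = (+0.29931,-0.44906,+0.84188); SVD([r₁ r₂ r₃]) → R = UVᵀ:
  R  [+0.93721 +0.17905 +0.29931]
  R  [-0.02720 +0.89309 -0.44906]
  R  [-0.34771 +0.41272 +0.84188]
t = (-0.07244, -0.08806, +0.50077) m
tr R = 2.672172; θ = arccos((tr R − 1)/2) = 0.580687 rad = 33.271°
axis k = ((R−Rᵀ)₃₂, (R−Rᵀ)₁₃, (R−Rᵀ)₂₁) / (2 sinθ) = (+0.785441, +0.589700, -0.187980)
rvec = θ·k = (+0.456095, +0.342431, -0.109158)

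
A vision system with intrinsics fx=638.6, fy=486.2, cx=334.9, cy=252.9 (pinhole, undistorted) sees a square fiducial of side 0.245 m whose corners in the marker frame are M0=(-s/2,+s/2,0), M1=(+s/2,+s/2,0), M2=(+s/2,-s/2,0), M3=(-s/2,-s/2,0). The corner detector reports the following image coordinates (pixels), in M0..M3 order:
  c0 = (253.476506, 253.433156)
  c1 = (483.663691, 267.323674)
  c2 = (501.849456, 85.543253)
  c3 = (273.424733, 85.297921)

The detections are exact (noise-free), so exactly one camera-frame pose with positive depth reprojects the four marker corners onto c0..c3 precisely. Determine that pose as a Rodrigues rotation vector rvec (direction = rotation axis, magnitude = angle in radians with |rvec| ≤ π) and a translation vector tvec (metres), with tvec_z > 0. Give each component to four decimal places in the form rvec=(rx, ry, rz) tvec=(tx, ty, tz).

Intrinsics K: fx=638.6, fy=486.2, cx=334.9, cy=252.9
Marker side s = 0.245 m; corners in marker frame (Z=0):
  M0 = (-0.1225, +0.1225, 0)
  M1 = (+0.1225, +0.1225, 0)
  M2 = (+0.1225, -0.1225, 0)
  M3 = (-0.1225, -0.1225, 0)
Detected image corners:
  c0 = (253.476506, 253.433156) px
  c1 = (483.663691, 267.323674) px
  c2 = (501.849456, 85.543253) px
  c3 = (273.424733, 85.297921) px
Planar DLT: solve 8×8 A·h = b for H (H[2,2]=1):
  H  [+816.43542 -99.76049 +373.73266]
  H  [-25.98473 +703.06835 +172.14494]
  H  [-0.31600 -0.05765 +1.00000]
B = K⁻¹H; ‖b₁‖=1.482522, ‖b₂‖=1.482522; λ = 2/(‖b₁‖+‖b₂‖) = 0.674526, sign → tz>0 ⇒ λ=+0.674526
r₁ = λ·B[:,0] = (+0.97415,+0.07482,-0.21315); r₂ = λ·B[:,1] = (-0.08498,+0.99562,-0.03888)
r₃ = r₁×r₂ = (+0.20931,+0.05599,+0.97624); SVD([r₁ r₂ r₃]) → R = UVᵀ:
  R  [+0.97415 -0.08498 +0.20931]
  R  [+0.07482 +0.99562 +0.05599]
  R  [-0.21315 -0.03888 +0.97624]
t = (+0.04102, -0.11204, +0.67453) m
tr R = 2.946018; θ = arccos((tr R − 1)/2) = 0.232866 rad = 13.342°
axis k = ((R−Rᵀ)₃₂, (R−Rᵀ)₁₃, (R−Rᵀ)₂₁) / (2 sinθ) = (-0.205572, +0.915344, +0.346244)
rvec = θ·k = (-0.047871, +0.213152, +0.080628)

rvec=(-0.0479, 0.2132, 0.0806) tvec=(0.0410, -0.1120, 0.6745)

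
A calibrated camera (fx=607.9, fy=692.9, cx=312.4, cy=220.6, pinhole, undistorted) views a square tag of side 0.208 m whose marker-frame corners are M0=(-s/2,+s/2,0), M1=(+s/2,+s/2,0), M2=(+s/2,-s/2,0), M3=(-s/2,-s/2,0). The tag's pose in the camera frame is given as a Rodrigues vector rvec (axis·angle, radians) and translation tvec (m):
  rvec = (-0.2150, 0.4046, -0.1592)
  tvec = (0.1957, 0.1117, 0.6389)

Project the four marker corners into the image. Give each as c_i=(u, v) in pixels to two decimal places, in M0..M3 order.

c0=(417.46, 467.27) c1=(630.96, 451.44) c2=(583.37, 210.62) c3=(390.17, 251.87)

Intrinsics K: fx=607.9, fy=692.9, cx=312.4, cy=220.6
Marker side s = 0.208 m; corners in marker frame (Z=0):
  M0 = (-0.1040, +0.1040, 0)
  M1 = (+0.1040, +0.1040, 0)
  M2 = (+0.1040, -0.1040, 0)
  M3 = (-0.1040, -0.1040, 0)
rvec = (-0.2150, 0.4046, -0.1592), |rvec| = θ = 0.48505 rad = 27.791°
Rodrigues: sinθ=0.46625, 1−cosθ=0.11535; R = I + sinθ·[k]× + (1−cosθ)·[k]×²:
    [+0.90732 +0.11038 +0.40570]
    [-0.19568 +0.96491 +0.17509]
    [-0.37214 -0.23825 +0.89708]
t = (0.1957, 0.1117, 0.6389) m
M0: Pc = R·M0+t = (+0.11282, +0.23240, +0.65282); u = 607.9·(+0.11282)/0.65282 + 312.4 = 417.4552, v = 692.9·(+0.23240)/0.65282 + 220.6 = 467.2679
M1: Pc = R·M1+t = (+0.30154, +0.19170, +0.57542); u = 607.9·(+0.30154)/0.57542 + 312.4 = 630.9614, v = 692.9·(+0.19170)/0.57542 + 220.6 = 451.4385
M2: Pc = R·M2+t = (+0.27858, -0.00900, +0.62498); u = 607.9·(+0.27858)/0.62498 + 312.4 = 583.3699, v = 692.9·(-0.00900)/0.62498 + 220.6 = 210.6203
M3: Pc = R·M3+t = (+0.08986, +0.03170, +0.70238); u = 607.9·(+0.08986)/0.70238 + 312.4 = 390.1720, v = 692.9·(+0.03170)/0.70238 + 220.6 = 251.8720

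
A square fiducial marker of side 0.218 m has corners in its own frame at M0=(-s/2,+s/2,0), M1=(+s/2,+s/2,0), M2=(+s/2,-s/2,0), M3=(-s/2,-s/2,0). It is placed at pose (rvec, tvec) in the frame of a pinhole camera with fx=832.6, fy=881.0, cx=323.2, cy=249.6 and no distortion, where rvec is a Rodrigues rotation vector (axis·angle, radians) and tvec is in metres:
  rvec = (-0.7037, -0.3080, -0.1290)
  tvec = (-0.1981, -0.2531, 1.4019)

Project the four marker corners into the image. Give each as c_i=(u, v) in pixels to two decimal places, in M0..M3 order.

c0=(145.50, 134.94) c1=(280.06, 138.93) c2=(257.44, 52.17) c3=(134.37, 44.33)

Intrinsics K: fx=832.6, fy=881.0, cx=323.2, cy=249.6
Marker side s = 0.218 m; corners in marker frame (Z=0):
  M0 = (-0.1090, +0.1090, 0)
  M1 = (+0.1090, +0.1090, 0)
  M2 = (+0.1090, -0.1090, 0)
  M3 = (-0.1090, -0.1090, 0)
rvec = (-0.7037, -0.3080, -0.1290), |rvec| = θ = 0.77891 rad = 44.628°
Rodrigues: sinθ=0.70250, 1−cosθ=0.28832; R = I + sinθ·[k]× + (1−cosθ)·[k]×²:
    [+0.94701 +0.21935 -0.23465]
    [-0.01335 +0.75676 +0.65355]
    [+0.32093 -0.61579 +0.71959]
t = (-0.1981, -0.2531, 1.4019) m
M0: Pc = R·M0+t = (-0.27742, -0.16916, +1.29980); u = 832.6·(-0.27742)/1.29980 + 323.2 = 145.4985, v = 881.0·(-0.16916)/1.29980 + 249.6 = 134.9449
M1: Pc = R·M1+t = (-0.07097, -0.17207, +1.36976); u = 832.6·(-0.07097)/1.36976 + 323.2 = 280.0631, v = 881.0·(-0.17207)/1.36976 + 249.6 = 138.9299
M2: Pc = R·M2+t = (-0.11878, -0.33704, +1.50400); u = 832.6·(-0.11878)/1.50400 + 323.2 = 257.4420, v = 881.0·(-0.33704)/1.50400 + 249.6 = 52.1709
M3: Pc = R·M3+t = (-0.32523, -0.33413, +1.43404); u = 832.6·(-0.32523)/1.43404 + 323.2 = 134.3706, v = 881.0·(-0.33413)/1.43404 + 249.6 = 44.3263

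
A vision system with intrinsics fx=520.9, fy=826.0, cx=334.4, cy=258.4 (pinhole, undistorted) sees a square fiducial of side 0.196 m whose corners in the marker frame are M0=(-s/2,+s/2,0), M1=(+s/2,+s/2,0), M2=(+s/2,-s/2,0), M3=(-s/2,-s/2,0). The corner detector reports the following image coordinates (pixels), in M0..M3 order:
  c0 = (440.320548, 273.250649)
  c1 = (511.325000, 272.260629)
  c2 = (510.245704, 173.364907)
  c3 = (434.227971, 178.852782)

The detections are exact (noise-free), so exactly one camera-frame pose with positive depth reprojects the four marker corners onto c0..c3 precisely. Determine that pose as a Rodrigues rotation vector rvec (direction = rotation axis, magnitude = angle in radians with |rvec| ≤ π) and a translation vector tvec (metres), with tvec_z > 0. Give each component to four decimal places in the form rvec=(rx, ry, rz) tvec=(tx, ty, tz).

Intrinsics K: fx=520.9, fy=826.0, cx=334.4, cy=258.4
Marker side s = 0.196 m; corners in marker frame (Z=0):
  M0 = (-0.0980, +0.0980, 0)
  M1 = (+0.0980, +0.0980, 0)
  M2 = (+0.0980, -0.0980, 0)
  M3 = (-0.0980, -0.0980, 0)
Detected image corners:
  c0 = (440.320548, 273.250649) px
  c1 = (511.325000, 272.260629) px
  c2 = (510.245704, 173.364907) px
  c3 = (434.227971, 178.852782) px
Planar DLT: solve 8×8 A·h = b for H (H[2,2]=1):
  H  [+267.75327 +188.72777 +473.28092]
  H  [-66.71203 +573.40079 +226.16786]
  H  [-0.22542 +0.35894 +1.00000]
B = K⁻¹H; ‖b₁‖=0.696305, ‖b₂‖=0.696305; λ = 2/(‖b₁‖+‖b₂‖) = 1.436151, sign → tz>0 ⇒ λ=+1.436151
r₁ = λ·B[:,0] = (+0.94603,-0.01472,-0.32373); r₂ = λ·B[:,1] = (+0.18940,+0.83570,+0.51550)
r₃ = r₁×r₂ = (+0.26295,-0.54899,+0.79339); SVD([r₁ r₂ r₃]) → R = UVᵀ:
  R  [+0.94603 +0.18940 +0.26295]
  R  [-0.01472 +0.83570 -0.54899]
  R  [-0.32373 +0.51550 +0.79339]
t = (+0.38290, -0.05604, +1.43615) m
tr R = 2.575119; θ = arccos((tr R − 1)/2) = 0.663958 rad = 38.042°
axis k = ((R−Rᵀ)₃₂, (R−Rᵀ)₁₃, (R−Rᵀ)₂₁) / (2 sinθ) = (+0.863699, +0.476020, -0.165618)
rvec = θ·k = (+0.573460, +0.316057, -0.109963)

rvec=(0.5735, 0.3161, -0.1100) tvec=(0.3829, -0.0560, 1.4362)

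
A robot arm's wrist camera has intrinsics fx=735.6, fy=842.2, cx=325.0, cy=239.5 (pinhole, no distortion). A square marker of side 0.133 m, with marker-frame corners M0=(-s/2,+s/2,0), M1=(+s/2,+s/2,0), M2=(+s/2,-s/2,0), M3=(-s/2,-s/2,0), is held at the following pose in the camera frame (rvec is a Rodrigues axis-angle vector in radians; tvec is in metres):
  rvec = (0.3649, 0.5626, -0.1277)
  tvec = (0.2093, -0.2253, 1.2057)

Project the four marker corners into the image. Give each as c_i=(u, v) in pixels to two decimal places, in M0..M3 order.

Intrinsics K: fx=735.6, fy=842.2, cx=325.0, cy=239.5
Marker side s = 0.133 m; corners in marker frame (Z=0):
  M0 = (-0.0665, +0.0665, 0)
  M1 = (+0.0665, +0.0665, 0)
  M2 = (+0.0665, -0.0665, 0)
  M3 = (-0.0665, -0.0665, 0)
rvec = (0.3649, 0.5626, -0.1277), |rvec| = θ = 0.68263 rad = 39.112°
Rodrigues: sinθ=0.63083, 1−cosθ=0.22408; R = I + sinθ·[k]× + (1−cosθ)·[k]×²:
    [+0.83995 +0.21673 +0.49751]
    [-0.01929 +0.92813 -0.37176]
    [-0.54232 +0.30267 +0.78376]
t = (0.2093, -0.2253, 1.2057) m
M0: Pc = R·M0+t = (+0.16786, -0.16230, +1.26189); u = 735.6·(+0.16786)/1.26189 + 325.0 = 422.8491, v = 842.2·(-0.16230)/1.26189 + 239.5 = 131.1814
M1: Pc = R·M1+t = (+0.27957, -0.16486, +1.18976); u = 735.6·(+0.27957)/1.18976 + 325.0 = 497.8506, v = 842.2·(-0.16486)/1.18976 + 239.5 = 122.7986
M2: Pc = R·M2+t = (+0.25074, -0.28830, +1.14951); u = 735.6·(+0.25074)/1.14951 + 325.0 = 485.4575, v = 842.2·(-0.28830)/1.14951 + 239.5 = 28.2715
M3: Pc = R·M3+t = (+0.13903, -0.28574, +1.22164); u = 735.6·(+0.13903)/1.22164 + 325.0 = 408.7163, v = 842.2·(-0.28574)/1.22164 + 239.5 = 42.5116

c0=(422.85, 131.18) c1=(497.85, 122.80) c2=(485.46, 28.27) c3=(408.72, 42.51)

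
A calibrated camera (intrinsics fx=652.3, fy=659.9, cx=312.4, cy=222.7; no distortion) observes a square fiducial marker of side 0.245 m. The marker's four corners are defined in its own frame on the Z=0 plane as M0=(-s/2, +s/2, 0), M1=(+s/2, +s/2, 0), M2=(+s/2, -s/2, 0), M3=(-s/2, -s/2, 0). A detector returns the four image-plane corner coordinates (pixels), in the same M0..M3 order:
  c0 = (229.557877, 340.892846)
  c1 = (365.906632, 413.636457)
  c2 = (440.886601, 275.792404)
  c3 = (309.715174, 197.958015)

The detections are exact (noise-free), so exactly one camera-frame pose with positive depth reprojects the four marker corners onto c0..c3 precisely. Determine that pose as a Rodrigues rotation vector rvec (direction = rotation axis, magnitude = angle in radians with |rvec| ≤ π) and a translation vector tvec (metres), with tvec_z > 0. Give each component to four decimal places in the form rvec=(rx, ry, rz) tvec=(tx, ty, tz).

rvec=(-0.0078, -0.1907, 0.5183) tvec=(0.0400, 0.1296, 1.0094)

Intrinsics K: fx=652.3, fy=659.9, cx=312.4, cy=222.7
Marker side s = 0.245 m; corners in marker frame (Z=0):
  M0 = (-0.1225, +0.1225, 0)
  M1 = (+0.1225, +0.1225, 0)
  M2 = (+0.1225, -0.1225, 0)
  M3 = (-0.1225, -0.1225, 0)
Detected image corners:
  c0 = (229.557877, 340.892846) px
  c1 = (365.906632, 413.636457) px
  c2 = (440.886601, 275.792404) px
  c3 = (309.715174, 197.958015) px
Planar DLT: solve 8×8 A·h = b for H (H[2,2]=1):
  H  [+605.62775 -334.89770 +338.23247]
  H  [+361.88406 +555.89204 +307.41532]
  H  [+0.17752 -0.05504 +1.00000]
B = K⁻¹H; ‖b₁‖=0.990709, ‖b₂‖=0.990709; λ = 2/(‖b₁‖+‖b₂‖) = 1.009378, sign → tz>0 ⇒ λ=+1.009378
r₁ = λ·B[:,0] = (+0.85134,+0.49306,+0.17919); r₂ = λ·B[:,1] = (-0.49162,+0.86904,-0.05555)
r₃ = r₁×r₂ = (-0.18311,-0.04080,+0.98225); SVD([r₁ r₂ r₃]) → R = UVᵀ:
  R  [+0.85134 -0.49162 -0.18311]
  R  [+0.49306 +0.86904 -0.04080]
  R  [+0.17919 -0.05555 +0.98225]
t = (+0.03997, +0.12958, +1.00938) m
tr R = 2.702621; θ = arccos((tr R − 1)/2) = 0.552318 rad = 31.645°
axis k = ((R−Rᵀ)₃₂, (R−Rᵀ)₁₃, (R−Rᵀ)₂₁) / (2 sinθ) = (-0.014062, -0.345270, +0.938398)
rvec = θ·k = (-0.007766, -0.190699, +0.518294)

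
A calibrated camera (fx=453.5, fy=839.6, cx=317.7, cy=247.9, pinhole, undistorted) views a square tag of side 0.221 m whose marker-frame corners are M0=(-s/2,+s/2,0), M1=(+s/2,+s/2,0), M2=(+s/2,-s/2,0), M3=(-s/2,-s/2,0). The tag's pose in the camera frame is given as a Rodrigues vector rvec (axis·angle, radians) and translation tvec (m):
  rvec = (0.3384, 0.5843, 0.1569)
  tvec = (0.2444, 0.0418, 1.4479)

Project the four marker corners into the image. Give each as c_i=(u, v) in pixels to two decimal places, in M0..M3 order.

c0=(361.12, 312.31) c1=(422.31, 348.49) c2=(432.08, 226.26) c3=(366.85, 197.60)

Intrinsics K: fx=453.5, fy=839.6, cx=317.7, cy=247.9
Marker side s = 0.221 m; corners in marker frame (Z=0):
  M0 = (-0.1105, +0.1105, 0)
  M1 = (+0.1105, +0.1105, 0)
  M2 = (+0.1105, -0.1105, 0)
  M3 = (-0.1105, -0.1105, 0)
rvec = (0.3384, 0.5843, 0.1569), |rvec| = θ = 0.69321 rad = 39.718°
Rodrigues: sinθ=0.63901, 1−cosθ=0.23080; R = I + sinθ·[k]× + (1−cosθ)·[k]×²:
    [+0.82420 -0.04966 +0.56412]
    [+0.23960 +0.93318 -0.26791]
    [-0.51311 +0.35597 +0.78102]
t = (0.2444, 0.0418, 1.4479) m
M0: Pc = R·M0+t = (+0.14784, +0.11844, +1.54393); u = 453.5·(+0.14784)/1.54393 + 317.7 = 361.1244, v = 839.6·(+0.11844)/1.54393 + 247.9 = 312.3084
M1: Pc = R·M1+t = (+0.32999, +0.17139, +1.43054); u = 453.5·(+0.32999)/1.43054 + 317.7 = 422.3102, v = 839.6·(+0.17139)/1.43054 + 247.9 = 348.4920
M2: Pc = R·M2+t = (+0.34096, -0.03484, +1.35187); u = 453.5·(+0.34096)/1.35187 + 317.7 = 432.0799, v = 839.6·(-0.03484)/1.35187 + 247.9 = 226.2619
M3: Pc = R·M3+t = (+0.15881, -0.08779, +1.46526); u = 453.5·(+0.15881)/1.46526 + 317.7 = 366.8530, v = 839.6·(-0.08779)/1.46526 + 247.9 = 197.5952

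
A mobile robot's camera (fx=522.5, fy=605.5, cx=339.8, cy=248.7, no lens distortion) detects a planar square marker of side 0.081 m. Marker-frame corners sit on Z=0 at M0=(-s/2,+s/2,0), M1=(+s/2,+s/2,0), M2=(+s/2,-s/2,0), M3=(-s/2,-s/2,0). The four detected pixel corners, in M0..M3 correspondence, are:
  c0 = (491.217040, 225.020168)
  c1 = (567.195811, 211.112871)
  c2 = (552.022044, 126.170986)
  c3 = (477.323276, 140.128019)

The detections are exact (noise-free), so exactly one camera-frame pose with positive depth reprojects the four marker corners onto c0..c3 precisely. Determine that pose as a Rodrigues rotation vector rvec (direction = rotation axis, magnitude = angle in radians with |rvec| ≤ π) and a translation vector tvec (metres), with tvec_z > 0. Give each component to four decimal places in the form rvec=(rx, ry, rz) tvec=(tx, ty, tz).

rvec=(-0.1112, 0.0314, -0.1554) tvec=(0.1948, -0.0678, 0.5592)

Intrinsics K: fx=522.5, fy=605.5, cx=339.8, cy=248.7
Marker side s = 0.081 m; corners in marker frame (Z=0):
  M0 = (-0.0405, +0.0405, 0)
  M1 = (+0.0405, +0.0405, 0)
  M2 = (+0.0405, -0.0405, 0)
  M3 = (-0.0405, -0.0405, 0)
Detected image corners:
  c0 = (491.217040, 225.020168) px
  c1 = (567.195811, 211.112871) px
  c2 = (552.022044, 126.170986) px
  c3 = (477.323276, 140.128019) px
Planar DLT: solve 8×8 A·h = b for H (H[2,2]=1):
  H  [+908.97454 +74.00257 +521.81852]
  H  [-179.09331 +1012.89100 +175.27211]
  H  [-0.04037 -0.20197 +1.00000]
B = K⁻¹H; ‖b₁‖=1.788307, ‖b₂‖=1.788307; λ = 2/(‖b₁‖+‖b₂‖) = 0.559188, sign → tz>0 ⇒ λ=+0.559188
r₁ = λ·B[:,0] = (+0.98748,-0.15612,-0.02257); r₂ = λ·B[:,1] = (+0.15265,+0.98181,-0.11294)
r₃ = r₁×r₂ = (+0.03979,+0.10808,+0.99335); SVD([r₁ r₂ r₃]) → R = UVᵀ:
  R  [+0.98748 +0.15265 +0.03979]
  R  [-0.15612 +0.98181 +0.10808]
  R  [-0.02257 -0.11294 +0.99335]
t = (+0.19480, -0.06781, +0.55919) m
tr R = 2.962632; θ = arccos((tr R − 1)/2) = 0.193610 rad = 11.093°
axis k = ((R−Rᵀ)₃₂, (R−Rᵀ)₁₃, (R−Rᵀ)₂₁) / (2 sinθ) = (-0.574352, +0.162074, -0.802404)
rvec = θ·k = (-0.111200, +0.031379, -0.155353)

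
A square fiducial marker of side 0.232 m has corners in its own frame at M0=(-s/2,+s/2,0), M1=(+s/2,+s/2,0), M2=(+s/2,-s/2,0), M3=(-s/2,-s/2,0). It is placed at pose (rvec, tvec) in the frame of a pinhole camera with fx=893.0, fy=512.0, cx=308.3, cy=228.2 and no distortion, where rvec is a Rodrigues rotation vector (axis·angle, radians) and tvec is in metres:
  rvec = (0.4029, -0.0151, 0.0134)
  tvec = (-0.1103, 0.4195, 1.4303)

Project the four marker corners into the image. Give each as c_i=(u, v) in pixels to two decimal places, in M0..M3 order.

Intrinsics K: fx=893.0, fy=512.0, cx=308.3, cy=228.2
Marker side s = 0.232 m; corners in marker frame (Z=0):
  M0 = (-0.1160, +0.1160, 0)
  M1 = (+0.1160, +0.1160, 0)
  M2 = (+0.1160, -0.1160, 0)
  M3 = (-0.1160, -0.1160, 0)
rvec = (0.4029, -0.0151, 0.0134), |rvec| = θ = 0.40341 rad = 23.113°
Rodrigues: sinθ=0.39255, 1−cosθ=0.08027; R = I + sinθ·[k]× + (1−cosθ)·[k]×²:
    [+0.99980 -0.01604 -0.01203]
    [+0.01004 +0.91984 -0.39216]
    [+0.01736 +0.39196 +0.91982]
t = (-0.1103, 0.4195, 1.4303) m
M0: Pc = R·M0+t = (-0.22814, +0.52504, +1.47375); u = 893.0·(-0.22814)/1.47375 + 308.3 = 170.0635, v = 512.0·(+0.52504)/1.47375 + 228.2 = 410.6043
M1: Pc = R·M1+t = (+0.00382, +0.52737, +1.47778); u = 893.0·(+0.00382)/1.47778 + 308.3 = 310.6059, v = 512.0·(+0.52737)/1.47778 + 228.2 = 410.9141
M2: Pc = R·M2+t = (+0.00754, +0.31396, +1.38685); u = 893.0·(+0.00754)/1.38685 + 308.3 = 313.1534, v = 512.0·(+0.31396)/1.38685 + 228.2 = 344.1097
M3: Pc = R·M3+t = (-0.22442, +0.31163, +1.38282); u = 893.0·(-0.22442)/1.38282 + 308.3 = 163.3761, v = 512.0·(+0.31163)/1.38282 + 228.2 = 343.5850

c0=(170.06, 410.60) c1=(310.61, 410.91) c2=(313.15, 344.11) c3=(163.38, 343.58)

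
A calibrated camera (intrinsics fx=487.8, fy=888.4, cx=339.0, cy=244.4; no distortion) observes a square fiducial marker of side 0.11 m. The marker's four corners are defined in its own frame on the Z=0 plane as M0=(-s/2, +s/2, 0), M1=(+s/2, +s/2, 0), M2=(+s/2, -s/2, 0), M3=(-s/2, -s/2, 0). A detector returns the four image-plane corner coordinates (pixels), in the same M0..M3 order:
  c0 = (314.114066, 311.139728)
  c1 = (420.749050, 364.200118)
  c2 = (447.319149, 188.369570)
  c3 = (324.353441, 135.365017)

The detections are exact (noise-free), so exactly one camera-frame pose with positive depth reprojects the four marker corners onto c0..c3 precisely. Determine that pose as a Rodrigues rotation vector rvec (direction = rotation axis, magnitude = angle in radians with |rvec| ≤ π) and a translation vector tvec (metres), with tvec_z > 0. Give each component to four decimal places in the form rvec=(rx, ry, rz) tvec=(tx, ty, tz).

Intrinsics K: fx=487.8, fy=888.4, cx=339.0, cy=244.4
Marker side s = 0.11 m; corners in marker frame (Z=0):
  M0 = (-0.0550, +0.0550, 0)
  M1 = (+0.0550, +0.0550, 0)
  M2 = (+0.0550, -0.0550, 0)
  M3 = (-0.0550, -0.0550, 0)
Detected image corners:
  c0 = (314.114066, 311.139728) px
  c1 = (420.749050, 364.200118) px
  c2 = (447.319149, 188.369570) px
  c3 = (324.353441, 135.365017) px
Planar DLT: solve 8×8 A·h = b for H (H[2,2]=1):
  H  [+897.41740 +298.64685 +374.82635]
  H  [+388.50053 +1906.19340 +255.18348]
  H  [-0.37487 +1.23311 +1.00000]
B = K⁻¹H; ‖b₁‖=2.200818, ‖b₂‖=2.200818; λ = 2/(‖b₁‖+‖b₂‖) = 0.454376, sign → tz>0 ⇒ λ=+0.454376
r₁ = λ·B[:,0] = (+0.95430,+0.24556,-0.17033); r₂ = λ·B[:,1] = (-0.11120,+0.82079,+0.56030)
r₃ = r₁×r₂ = (+0.27739,-0.51575,+0.81059); SVD([r₁ r₂ r₃]) → R = UVᵀ:
  R  [+0.95430 -0.11120 +0.27739]
  R  [+0.24556 +0.82079 -0.51575]
  R  [-0.17033 +0.56030 +0.81059]
t = (+0.03337, +0.00552, +0.45438) m
tr R = 2.585682; θ = arccos((tr R − 1)/2) = 0.655340 rad = 37.548°
axis k = ((R−Rᵀ)₃₂, (R−Rᵀ)₁₃, (R−Rᵀ)₂₁) / (2 sinθ) = (+0.882834, +0.367330, +0.292698)
rvec = θ·k = (+0.578556, +0.240726, +0.191817)

rvec=(0.5786, 0.2407, 0.1918) tvec=(0.0334, 0.0055, 0.4544)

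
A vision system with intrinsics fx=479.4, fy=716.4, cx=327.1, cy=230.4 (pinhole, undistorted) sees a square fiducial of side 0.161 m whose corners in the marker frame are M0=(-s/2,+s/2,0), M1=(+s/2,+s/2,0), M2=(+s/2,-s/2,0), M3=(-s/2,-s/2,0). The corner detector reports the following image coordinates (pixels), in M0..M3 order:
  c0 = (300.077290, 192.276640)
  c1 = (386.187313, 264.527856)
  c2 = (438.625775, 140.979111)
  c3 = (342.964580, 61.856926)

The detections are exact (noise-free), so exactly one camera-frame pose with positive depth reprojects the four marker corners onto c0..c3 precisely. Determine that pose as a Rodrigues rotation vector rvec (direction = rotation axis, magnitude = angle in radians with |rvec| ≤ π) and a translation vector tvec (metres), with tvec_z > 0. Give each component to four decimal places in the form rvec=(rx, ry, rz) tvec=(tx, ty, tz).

Intrinsics K: fx=479.4, fy=716.4, cx=327.1, cy=230.4
Marker side s = 0.161 m; corners in marker frame (Z=0):
  M0 = (-0.0805, +0.0805, 0)
  M1 = (+0.0805, +0.0805, 0)
  M2 = (+0.0805, -0.0805, 0)
  M3 = (-0.0805, -0.0805, 0)
Detected image corners:
  c0 = (300.077290, 192.276640) px
  c1 = (386.187313, 264.527856) px
  c2 = (438.625775, 140.979111) px
  c3 = (342.964580, 61.856926) px
Planar DLT: solve 8×8 A·h = b for H (H[2,2]=1):
  H  [+548.18964 -64.18329 +365.60449]
  H  [+462.36374 +892.94343 +168.01522]
  H  [-0.04036 +0.63157 +1.00000]
B = K⁻¹H; ‖b₁‖=1.344021, ‖b₂‖=1.344021; λ = 2/(‖b₁‖+‖b₂‖) = 0.744036, sign → tz>0 ⇒ λ=+0.744036
r₁ = λ·B[:,0] = (+0.87129,+0.48986,-0.03003); r₂ = λ·B[:,1] = (-0.42024,+0.77626,+0.46991)
r₃ = r₁×r₂ = (+0.25350,-0.39681,+0.88220); SVD([r₁ r₂ r₃]) → R = UVᵀ:
  R  [+0.87129 -0.42024 +0.25350]
  R  [+0.48986 +0.77626 -0.39681]
  R  [-0.03003 +0.46991 +0.88220]
t = (+0.05976, -0.06479, +0.74404) m
tr R = 2.529752; θ = arccos((tr R − 1)/2) = 0.699948 rad = 40.104°
axis k = ((R−Rᵀ)₃₂, (R−Rᵀ)₁₃, (R−Rᵀ)₂₁) / (2 sinθ) = (+0.672732, +0.220066, +0.706401)
rvec = θ·k = (+0.470877, +0.154035, +0.494444)

rvec=(0.4709, 0.1540, 0.4944) tvec=(0.0598, -0.0648, 0.7440)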